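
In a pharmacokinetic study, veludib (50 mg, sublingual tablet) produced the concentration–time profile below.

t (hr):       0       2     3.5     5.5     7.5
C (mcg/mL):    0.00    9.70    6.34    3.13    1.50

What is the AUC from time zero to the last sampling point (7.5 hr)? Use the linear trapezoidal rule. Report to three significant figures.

AUC = 35.8 mcg/mL·hr

Trapezoidal AUC_0→7.5:
  [0→2]: (0.00+9.70)/2 × 2 = 9.7
  [2→3.5]: (9.70+6.34)/2 × 1.5 = 12.03
  [3.5→5.5]: (6.34+3.13)/2 × 2 = 9.47
  [5.5→7.5]: (3.13+1.50)/2 × 2 = 4.63
  Sum = 35.83 mcg/mL·hr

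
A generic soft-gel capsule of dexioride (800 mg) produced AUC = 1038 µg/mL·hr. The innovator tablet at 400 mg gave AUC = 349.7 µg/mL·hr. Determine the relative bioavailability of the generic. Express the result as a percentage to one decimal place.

F_rel = 148.4%

F_rel = (AUC_test/D_test) / (AUC_ref/D_ref)
      = (1038/800) / (349.7/400)
      = 1.2975 / 0.87425 = 1.4841 = 148.41%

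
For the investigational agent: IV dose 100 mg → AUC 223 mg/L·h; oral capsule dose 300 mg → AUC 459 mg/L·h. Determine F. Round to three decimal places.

F = (AUC_ev / D_ev) / (AUC_iv / D_iv)
  = (459/300) / (223/100)
  = 1.53 / 2.23 = 0.6861

F = 0.686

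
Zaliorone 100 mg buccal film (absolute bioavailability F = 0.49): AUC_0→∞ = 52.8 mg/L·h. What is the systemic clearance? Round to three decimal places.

CL = 0.928 L/h

CL = F × Dose / AUC_0→∞
   = 0.49 × 100 / 52.8 = 0.92803 L/h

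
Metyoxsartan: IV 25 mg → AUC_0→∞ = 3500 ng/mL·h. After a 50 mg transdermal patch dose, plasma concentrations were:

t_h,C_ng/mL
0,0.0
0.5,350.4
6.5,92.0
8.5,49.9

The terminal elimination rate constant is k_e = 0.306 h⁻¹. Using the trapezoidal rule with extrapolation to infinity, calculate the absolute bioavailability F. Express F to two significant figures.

Trapezoidal AUC_0→8.5 (transdermal patch):
  [0→0.5]: (0.0+350.4)/2 × 0.5 = 87.6
  [0.5→6.5]: (350.4+92.0)/2 × 6 = 1327.2
  [6.5→8.5]: (92.0+49.9)/2 × 2 = 141.9
  Sum = 1556.7 ng/mL·h
Tail: C_last/k_e = 49.9/0.306 = 163.072
AUC_0→∞ (transdermal patch) = 1556.7 + 163.072 = 1719.772 ng/mL·h
F = (AUC_ev/D_ev)/(AUC_iv/D_iv) = (1719.772/50)/(3500/25) = 34.39544/140 = 0.2457

F = 0.25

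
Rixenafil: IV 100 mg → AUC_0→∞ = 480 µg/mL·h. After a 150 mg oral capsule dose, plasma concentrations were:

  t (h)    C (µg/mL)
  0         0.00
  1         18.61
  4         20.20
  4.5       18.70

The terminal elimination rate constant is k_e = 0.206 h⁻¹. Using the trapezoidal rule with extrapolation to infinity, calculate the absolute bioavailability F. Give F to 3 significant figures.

F = 0.233

Trapezoidal AUC_0→4.5 (oral capsule):
  [0→1]: (0.00+18.61)/2 × 1 = 9.305
  [1→4]: (18.61+20.20)/2 × 3 = 58.215
  [4→4.5]: (20.20+18.70)/2 × 0.5 = 9.725
  Sum = 77.245 µg/mL·h
Tail: C_last/k_e = 18.70/0.206 = 90.777
AUC_0→∞ (oral capsule) = 77.245 + 90.777 = 168.022 µg/mL·h
F = (AUC_ev/D_ev)/(AUC_iv/D_iv) = (168.022/150)/(480/100) = 1.12015/4.8 = 0.2334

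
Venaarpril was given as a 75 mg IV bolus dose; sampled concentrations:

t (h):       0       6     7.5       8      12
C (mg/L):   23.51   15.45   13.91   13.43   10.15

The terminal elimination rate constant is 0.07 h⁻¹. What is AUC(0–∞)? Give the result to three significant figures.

Trapezoidal AUC_0→12:
  [0→6]: (23.51+15.45)/2 × 6 = 116.88
  [6→7.5]: (15.45+13.91)/2 × 1.5 = 22.02
  [7.5→8]: (13.91+13.43)/2 × 0.5 = 6.835
  [8→12]: (13.43+10.15)/2 × 4 = 47.16
  Sum = 192.895 mg/L·h
Extrapolated tail: C_last / k_e = 10.15 / 0.07 = 145.000
AUC_0→∞ = 192.895 + 145.000 = 337.895 mg/L·h

AUC = 338 mg/L·h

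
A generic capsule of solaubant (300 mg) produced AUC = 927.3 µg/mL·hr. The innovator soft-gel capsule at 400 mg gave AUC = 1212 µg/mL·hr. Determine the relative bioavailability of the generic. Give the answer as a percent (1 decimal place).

F_rel = 102.0%

F_rel = (AUC_test/D_test) / (AUC_ref/D_ref)
      = (927.3/300) / (1212/400)
      = 3.091 / 3.03 = 1.0201 = 102.01%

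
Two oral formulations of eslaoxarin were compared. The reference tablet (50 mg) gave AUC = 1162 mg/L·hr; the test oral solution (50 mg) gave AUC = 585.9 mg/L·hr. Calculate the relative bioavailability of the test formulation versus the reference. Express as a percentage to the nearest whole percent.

F_rel = 50%

F_rel = (AUC_test/D_test) / (AUC_ref/D_ref)
      = (585.9/50) / (1162/50)
      = 11.718 / 23.24 = 0.5042 = 50.42%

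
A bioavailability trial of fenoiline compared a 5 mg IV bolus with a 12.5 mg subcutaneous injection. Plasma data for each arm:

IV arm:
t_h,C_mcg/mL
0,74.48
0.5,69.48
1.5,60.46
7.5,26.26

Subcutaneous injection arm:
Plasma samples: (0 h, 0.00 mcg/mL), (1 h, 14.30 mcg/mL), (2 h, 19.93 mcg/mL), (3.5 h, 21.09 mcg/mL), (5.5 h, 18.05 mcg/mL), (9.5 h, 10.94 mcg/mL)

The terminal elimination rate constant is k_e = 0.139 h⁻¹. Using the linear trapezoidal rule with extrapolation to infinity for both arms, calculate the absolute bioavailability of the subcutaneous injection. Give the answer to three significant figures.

F = 0.168

Trapezoidal AUC_0→7.5 (IV):
  [0→0.5]: (74.48+69.48)/2 × 0.5 = 35.99
  [0.5→1.5]: (69.48+60.46)/2 × 1 = 64.97
  [1.5→7.5]: (60.46+26.26)/2 × 6 = 260.16
  Sum = 361.12 mcg/mL·h
IV tail: 26.26/0.139 = 188.921; AUC_iv,0→∞ = 361.12 + 188.921 = 550.041 mcg/mL·h
Trapezoidal AUC_0→9.5 (subcutaneous injection):
  [0→1]: (0.00+14.30)/2 × 1 = 7.15
  [1→2]: (14.30+19.93)/2 × 1 = 17.115
  [2→3.5]: (19.93+21.09)/2 × 1.5 = 30.765
  [3.5→5.5]: (21.09+18.05)/2 × 2 = 39.14
  [5.5→9.5]: (18.05+10.94)/2 × 4 = 57.98
  Sum = 152.15 mcg/mL·h
subcutaneous injection tail: 10.94/0.139 = 78.705; AUC_ev,0→∞ = 152.15 + 78.705 = 230.855 mcg/mL·h
F = (AUC_ev/D_ev)/(AUC_iv/D_iv) = (230.855/12.5)/(550.041/5) = 18.4684/110.0082 = 0.1679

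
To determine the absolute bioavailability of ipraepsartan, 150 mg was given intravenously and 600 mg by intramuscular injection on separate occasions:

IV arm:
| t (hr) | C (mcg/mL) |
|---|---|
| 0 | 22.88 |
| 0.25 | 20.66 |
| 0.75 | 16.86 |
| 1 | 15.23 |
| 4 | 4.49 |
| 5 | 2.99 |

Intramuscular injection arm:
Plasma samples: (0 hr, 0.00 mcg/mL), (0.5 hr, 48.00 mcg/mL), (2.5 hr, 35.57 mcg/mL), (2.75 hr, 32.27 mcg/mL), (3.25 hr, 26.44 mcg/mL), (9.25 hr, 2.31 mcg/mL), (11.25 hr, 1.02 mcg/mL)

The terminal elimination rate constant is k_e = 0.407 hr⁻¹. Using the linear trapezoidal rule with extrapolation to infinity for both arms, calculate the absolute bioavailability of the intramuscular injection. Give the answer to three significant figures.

Trapezoidal AUC_0→5 (IV):
  [0→0.25]: (22.88+20.66)/2 × 0.25 = 5.4425
  [0.25→0.75]: (20.66+16.86)/2 × 0.5 = 9.38
  [0.75→1]: (16.86+15.23)/2 × 0.25 = 4.01125
  [1→4]: (15.23+4.49)/2 × 3 = 29.58
  [4→5]: (4.49+2.99)/2 × 1 = 3.74
  Sum = 52.15375 mcg/mL·hr
IV tail: 2.99/0.407 = 7.346; AUC_iv,0→∞ = 52.15375 + 7.346 = 59.49975 mcg/mL·hr
Trapezoidal AUC_0→11.25 (intramuscular injection):
  [0→0.5]: (0.00+48.00)/2 × 0.5 = 12.0
  [0.5→2.5]: (48.00+35.57)/2 × 2 = 83.57
  [2.5→2.75]: (35.57+32.27)/2 × 0.25 = 8.48
  [2.75→3.25]: (32.27+26.44)/2 × 0.5 = 14.6775
  [3.25→9.25]: (26.44+2.31)/2 × 6 = 86.25
  [9.25→11.25]: (2.31+1.02)/2 × 2 = 3.33
  Sum = 208.3075 mcg/mL·hr
intramuscular injection tail: 1.02/0.407 = 2.506; AUC_ev,0→∞ = 208.3075 + 2.506 = 210.8135 mcg/mL·hr
F = (AUC_ev/D_ev)/(AUC_iv/D_iv) = (210.8135/600)/(59.49975/150) = 0.351356/0.396665 = 0.8858

F = 0.886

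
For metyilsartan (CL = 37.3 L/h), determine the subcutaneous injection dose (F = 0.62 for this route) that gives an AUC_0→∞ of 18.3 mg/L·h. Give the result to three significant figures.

Dose = CL × AUC_0→∞ / F
     = 37.3 × 18.3 / 0.62 = 1100.95 mg

Dose = 1100 mg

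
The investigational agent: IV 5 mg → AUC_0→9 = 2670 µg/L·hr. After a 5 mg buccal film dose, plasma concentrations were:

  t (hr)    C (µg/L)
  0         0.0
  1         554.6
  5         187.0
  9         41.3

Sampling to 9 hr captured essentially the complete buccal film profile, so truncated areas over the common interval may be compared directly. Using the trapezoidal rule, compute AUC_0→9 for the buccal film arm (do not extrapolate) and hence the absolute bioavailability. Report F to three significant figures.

F = 0.830

Trapezoidal AUC_0→9 (buccal film):
  [0→1]: (0.0+554.6)/2 × 1 = 277.3
  [1→5]: (554.6+187.0)/2 × 4 = 1483.2
  [5→9]: (187.0+41.3)/2 × 4 = 456.6
  Sum = 2217.1 µg/L·hr
F = (AUC_ev/D_ev)/(AUC_iv/D_iv) = (2217.1/5)/(2670/5) = 443.42/534 = 0.8304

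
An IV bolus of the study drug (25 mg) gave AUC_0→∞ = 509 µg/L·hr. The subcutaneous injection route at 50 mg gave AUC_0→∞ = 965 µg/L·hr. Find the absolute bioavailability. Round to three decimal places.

F = 0.948

F = (AUC_ev / D_ev) / (AUC_iv / D_iv)
  = (965/50) / (509/25)
  = 19.3 / 20.36 = 0.9479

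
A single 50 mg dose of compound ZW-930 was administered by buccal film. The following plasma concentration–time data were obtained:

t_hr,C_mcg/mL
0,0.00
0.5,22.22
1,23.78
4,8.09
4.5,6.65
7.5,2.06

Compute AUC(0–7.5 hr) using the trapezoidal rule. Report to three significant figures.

AUC = 81.6 mcg/mL·hr

Trapezoidal AUC_0→7.5:
  [0→0.5]: (0.00+22.22)/2 × 0.5 = 5.555
  [0.5→1]: (22.22+23.78)/2 × 0.5 = 11.5
  [1→4]: (23.78+8.09)/2 × 3 = 47.805
  [4→4.5]: (8.09+6.65)/2 × 0.5 = 3.685
  [4.5→7.5]: (6.65+2.06)/2 × 3 = 13.065
  Sum = 81.61 mcg/mL·hr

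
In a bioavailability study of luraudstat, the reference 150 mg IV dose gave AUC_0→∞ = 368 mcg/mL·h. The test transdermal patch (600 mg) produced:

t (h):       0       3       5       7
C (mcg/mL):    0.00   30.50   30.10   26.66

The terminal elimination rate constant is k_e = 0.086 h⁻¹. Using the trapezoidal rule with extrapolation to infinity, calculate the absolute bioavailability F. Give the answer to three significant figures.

Trapezoidal AUC_0→7 (transdermal patch):
  [0→3]: (0.00+30.50)/2 × 3 = 45.75
  [3→5]: (30.50+30.10)/2 × 2 = 60.6
  [5→7]: (30.10+26.66)/2 × 2 = 56.76
  Sum = 163.11 mcg/mL·h
Tail: C_last/k_e = 26.66/0.086 = 310.000
AUC_0→∞ (transdermal patch) = 163.11 + 310.000 = 473.11 mcg/mL·h
F = (AUC_ev/D_ev)/(AUC_iv/D_iv) = (473.11/600)/(368/150) = 0.788517/2.45333 = 0.3214

F = 0.321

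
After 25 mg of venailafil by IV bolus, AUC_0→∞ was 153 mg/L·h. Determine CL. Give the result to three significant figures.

CL = 0.163 L/h

CL = Dose_iv / AUC_0→∞
   = 25 / 153 = 0.163399 L/h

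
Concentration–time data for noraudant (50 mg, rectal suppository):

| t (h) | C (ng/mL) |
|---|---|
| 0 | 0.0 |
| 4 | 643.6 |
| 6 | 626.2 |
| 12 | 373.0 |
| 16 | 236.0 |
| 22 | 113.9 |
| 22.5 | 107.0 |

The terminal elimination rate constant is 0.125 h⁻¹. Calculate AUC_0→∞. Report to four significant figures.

AUC = 8734 ng/mL·h

Trapezoidal AUC_0→22.5:
  [0→4]: (0.0+643.6)/2 × 4 = 1287.2
  [4→6]: (643.6+626.2)/2 × 2 = 1269.8
  [6→12]: (626.2+373.0)/2 × 6 = 2997.6
  [12→16]: (373.0+236.0)/2 × 4 = 1218.0
  [16→22]: (236.0+113.9)/2 × 6 = 1049.7
  [22→22.5]: (113.9+107.0)/2 × 0.5 = 55.225
  Sum = 7877.525 ng/mL·h
Extrapolated tail: C_last / k_e = 107.0 / 0.125 = 856.000
AUC_0→∞ = 7877.525 + 856.000 = 8733.525 ng/mL·h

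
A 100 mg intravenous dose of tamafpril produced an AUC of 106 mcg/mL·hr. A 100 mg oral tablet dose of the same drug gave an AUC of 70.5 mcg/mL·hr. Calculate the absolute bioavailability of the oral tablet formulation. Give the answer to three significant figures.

F = (AUC_ev / D_ev) / (AUC_iv / D_iv)
  = (70.5/100) / (106/100)
  = 0.705 / 1.06 = 0.6651

F = 0.665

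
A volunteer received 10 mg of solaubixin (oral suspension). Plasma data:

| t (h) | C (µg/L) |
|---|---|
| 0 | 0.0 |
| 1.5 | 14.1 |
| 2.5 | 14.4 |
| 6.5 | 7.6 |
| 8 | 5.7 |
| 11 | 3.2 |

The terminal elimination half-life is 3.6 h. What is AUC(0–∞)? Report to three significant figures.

AUC = 109 µg/L·h

Trapezoidal AUC_0→11:
  [0→1.5]: (0.0+14.1)/2 × 1.5 = 10.575
  [1.5→2.5]: (14.1+14.4)/2 × 1 = 14.25
  [2.5→6.5]: (14.4+7.6)/2 × 4 = 44.0
  [6.5→8]: (7.6+5.7)/2 × 1.5 = 9.975
  [8→11]: (5.7+3.2)/2 × 3 = 13.35
  Sum = 92.15 µg/L·h
k_e = ln2 / t½ = 0.693147 / 3.6 = 0.1925 h^-1
Extrapolated tail: C_last / k_e = 3.2 / 0.1925 = 16.623
AUC_0→∞ = 92.15 + 16.623 = 108.773 µg/L·h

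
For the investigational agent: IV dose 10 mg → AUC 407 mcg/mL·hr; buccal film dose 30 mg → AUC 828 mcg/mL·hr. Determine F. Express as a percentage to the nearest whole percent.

F = (AUC_ev / D_ev) / (AUC_iv / D_iv)
  = (828/30) / (407/10)
  = 27.6 / 40.7 = 0.6781
  = 67.81%

F = 68%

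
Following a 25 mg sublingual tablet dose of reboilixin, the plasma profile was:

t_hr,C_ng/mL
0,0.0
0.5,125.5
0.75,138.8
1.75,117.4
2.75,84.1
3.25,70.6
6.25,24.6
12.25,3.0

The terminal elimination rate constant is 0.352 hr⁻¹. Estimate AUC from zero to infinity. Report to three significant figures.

AUC = 566 ng/mL·hr

Trapezoidal AUC_0→12.25:
  [0→0.5]: (0.0+125.5)/2 × 0.5 = 31.375
  [0.5→0.75]: (125.5+138.8)/2 × 0.25 = 33.0375
  [0.75→1.75]: (138.8+117.4)/2 × 1 = 128.1
  [1.75→2.75]: (117.4+84.1)/2 × 1 = 100.75
  [2.75→3.25]: (84.1+70.6)/2 × 0.5 = 38.675
  [3.25→6.25]: (70.6+24.6)/2 × 3 = 142.8
  [6.25→12.25]: (24.6+3.0)/2 × 6 = 82.8
  Sum = 557.5375 ng/mL·hr
Extrapolated tail: C_last / k_e = 3.0 / 0.352 = 8.523
AUC_0→∞ = 557.5375 + 8.523 = 566.0605 ng/mL·hr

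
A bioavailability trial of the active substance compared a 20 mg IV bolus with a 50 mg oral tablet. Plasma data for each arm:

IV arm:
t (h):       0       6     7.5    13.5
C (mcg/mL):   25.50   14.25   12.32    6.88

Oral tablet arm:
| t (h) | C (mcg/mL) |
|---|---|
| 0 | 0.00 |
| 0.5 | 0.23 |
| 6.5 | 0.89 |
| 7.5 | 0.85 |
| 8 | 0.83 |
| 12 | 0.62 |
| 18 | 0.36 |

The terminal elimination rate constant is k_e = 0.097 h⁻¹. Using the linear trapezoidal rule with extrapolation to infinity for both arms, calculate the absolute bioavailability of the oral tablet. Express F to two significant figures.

F = 0.021

Trapezoidal AUC_0→13.5 (IV):
  [0→6]: (25.50+14.25)/2 × 6 = 119.25
  [6→7.5]: (14.25+12.32)/2 × 1.5 = 19.9275
  [7.5→13.5]: (12.32+6.88)/2 × 6 = 57.6
  Sum = 196.7775 mcg/mL·h
IV tail: 6.88/0.097 = 70.928; AUC_iv,0→∞ = 196.7775 + 70.928 = 267.7055 mcg/mL·h
Trapezoidal AUC_0→18 (oral tablet):
  [0→0.5]: (0.00+0.23)/2 × 0.5 = 0.0575
  [0.5→6.5]: (0.23+0.89)/2 × 6 = 3.36
  [6.5→7.5]: (0.89+0.85)/2 × 1 = 0.87
  [7.5→8]: (0.85+0.83)/2 × 0.5 = 0.42
  [8→12]: (0.83+0.62)/2 × 4 = 2.9
  [12→18]: (0.62+0.36)/2 × 6 = 2.94
  Sum = 10.5475 mcg/mL·h
oral tablet tail: 0.36/0.097 = 3.711; AUC_ev,0→∞ = 10.5475 + 3.711 = 14.2585 mcg/mL·h
F = (AUC_ev/D_ev)/(AUC_iv/D_iv) = (14.2585/50)/(267.7055/20) = 0.28517/13.385275 = 0.0213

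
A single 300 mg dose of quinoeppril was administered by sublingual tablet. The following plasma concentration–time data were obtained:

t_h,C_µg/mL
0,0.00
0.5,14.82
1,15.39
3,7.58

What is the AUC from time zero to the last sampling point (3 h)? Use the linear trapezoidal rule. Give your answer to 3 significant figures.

AUC = 34.2 µg/mL·h

Trapezoidal AUC_0→3:
  [0→0.5]: (0.00+14.82)/2 × 0.5 = 3.705
  [0.5→1]: (14.82+15.39)/2 × 0.5 = 7.5525
  [1→3]: (15.39+7.58)/2 × 2 = 22.97
  Sum = 34.2275 µg/mL·h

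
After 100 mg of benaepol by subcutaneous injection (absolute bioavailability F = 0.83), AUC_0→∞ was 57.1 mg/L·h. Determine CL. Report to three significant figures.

CL = 1.45 L/h

CL = F × Dose / AUC_0→∞
   = 0.83 × 100 / 57.1 = 1.45359 L/h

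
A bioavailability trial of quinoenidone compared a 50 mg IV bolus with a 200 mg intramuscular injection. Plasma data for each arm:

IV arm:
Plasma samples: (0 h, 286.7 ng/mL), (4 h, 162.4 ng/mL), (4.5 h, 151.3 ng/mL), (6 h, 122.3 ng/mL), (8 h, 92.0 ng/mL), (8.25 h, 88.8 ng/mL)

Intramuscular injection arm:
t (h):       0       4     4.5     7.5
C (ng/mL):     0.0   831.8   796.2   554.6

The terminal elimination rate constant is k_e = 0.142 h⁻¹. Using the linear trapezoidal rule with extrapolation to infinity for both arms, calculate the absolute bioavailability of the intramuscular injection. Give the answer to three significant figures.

F = 0.979

Trapezoidal AUC_0→8.25 (IV):
  [0→4]: (286.7+162.4)/2 × 4 = 898.2
  [4→4.5]: (162.4+151.3)/2 × 0.5 = 78.425
  [4.5→6]: (151.3+122.3)/2 × 1.5 = 205.2
  [6→8]: (122.3+92.0)/2 × 2 = 214.3
  [8→8.25]: (92.0+88.8)/2 × 0.25 = 22.6
  Sum = 1418.725 ng/mL·h
IV tail: 88.8/0.142 = 625.352; AUC_iv,0→∞ = 1418.725 + 625.352 = 2044.077 ng/mL·h
Trapezoidal AUC_0→7.5 (intramuscular injection):
  [0→4]: (0.0+831.8)/2 × 4 = 1663.6
  [4→4.5]: (831.8+796.2)/2 × 0.5 = 407.0
  [4.5→7.5]: (796.2+554.6)/2 × 3 = 2026.2
  Sum = 4096.8 ng/mL·h
intramuscular injection tail: 554.6/0.142 = 3905.634; AUC_ev,0→∞ = 4096.8 + 3905.634 = 8002.434 ng/mL·h
F = (AUC_ev/D_ev)/(AUC_iv/D_iv) = (8002.434/200)/(2044.077/50) = 40.01217/40.88154 = 0.9787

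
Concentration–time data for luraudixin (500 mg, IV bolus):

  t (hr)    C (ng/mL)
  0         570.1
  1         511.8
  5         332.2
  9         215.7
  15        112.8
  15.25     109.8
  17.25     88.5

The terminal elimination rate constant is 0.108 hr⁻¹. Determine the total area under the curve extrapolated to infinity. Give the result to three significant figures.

AUC = 5360 ng/mL·hr

Trapezoidal AUC_0→17.25:
  [0→1]: (570.1+511.8)/2 × 1 = 540.95
  [1→5]: (511.8+332.2)/2 × 4 = 1688.0
  [5→9]: (332.2+215.7)/2 × 4 = 1095.8
  [9→15]: (215.7+112.8)/2 × 6 = 985.5
  [15→15.25]: (112.8+109.8)/2 × 0.25 = 27.825
  [15.25→17.25]: (109.8+88.5)/2 × 2 = 198.3
  Sum = 4536.375 ng/mL·hr
Extrapolated tail: C_last / k_e = 88.5 / 0.108 = 819.444
AUC_0→∞ = 4536.375 + 819.444 = 5355.819 ng/mL·hr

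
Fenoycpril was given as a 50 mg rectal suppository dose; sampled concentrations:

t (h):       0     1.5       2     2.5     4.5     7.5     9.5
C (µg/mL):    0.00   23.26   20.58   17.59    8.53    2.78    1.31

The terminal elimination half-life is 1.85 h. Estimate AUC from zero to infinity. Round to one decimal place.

Trapezoidal AUC_0→9.5:
  [0→1.5]: (0.00+23.26)/2 × 1.5 = 17.445
  [1.5→2]: (23.26+20.58)/2 × 0.5 = 10.96
  [2→2.5]: (20.58+17.59)/2 × 0.5 = 9.5425
  [2.5→4.5]: (17.59+8.53)/2 × 2 = 26.12
  [4.5→7.5]: (8.53+2.78)/2 × 3 = 16.965
  [7.5→9.5]: (2.78+1.31)/2 × 2 = 4.09
  Sum = 85.1225 µg/mL·h
k_e = ln2 / t½ = 0.693147 / 1.85 = 0.3747 h^-1
Extrapolated tail: C_last / k_e = 1.31 / 0.3747 = 3.496
AUC_0→∞ = 85.1225 + 3.496 = 88.6185 µg/mL·h

AUC = 88.6 µg/mL·h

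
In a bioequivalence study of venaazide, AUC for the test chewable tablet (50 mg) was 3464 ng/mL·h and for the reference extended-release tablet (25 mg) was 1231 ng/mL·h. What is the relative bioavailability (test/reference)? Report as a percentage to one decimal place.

F_rel = 140.7%

F_rel = (AUC_test/D_test) / (AUC_ref/D_ref)
      = (3464/50) / (1231/25)
      = 69.28 / 49.24 = 1.4070 = 140.70%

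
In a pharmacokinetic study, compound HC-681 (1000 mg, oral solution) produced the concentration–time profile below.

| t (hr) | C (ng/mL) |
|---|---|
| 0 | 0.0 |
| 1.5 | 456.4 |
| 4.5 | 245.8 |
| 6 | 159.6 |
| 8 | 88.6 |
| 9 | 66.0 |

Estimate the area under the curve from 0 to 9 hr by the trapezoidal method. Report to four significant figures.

AUC = 2025 ng/mL·hr

Trapezoidal AUC_0→9:
  [0→1.5]: (0.0+456.4)/2 × 1.5 = 342.3
  [1.5→4.5]: (456.4+245.8)/2 × 3 = 1053.3
  [4.5→6]: (245.8+159.6)/2 × 1.5 = 304.05
  [6→8]: (159.6+88.6)/2 × 2 = 248.2
  [8→9]: (88.6+66.0)/2 × 1 = 77.3
  Sum = 2025.15 ng/mL·hr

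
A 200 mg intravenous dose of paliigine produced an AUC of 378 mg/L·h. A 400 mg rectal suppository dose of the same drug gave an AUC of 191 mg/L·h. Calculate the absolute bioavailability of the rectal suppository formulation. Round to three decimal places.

F = 0.253

F = (AUC_ev / D_ev) / (AUC_iv / D_iv)
  = (191/400) / (378/200)
  = 0.4775 / 1.89 = 0.2526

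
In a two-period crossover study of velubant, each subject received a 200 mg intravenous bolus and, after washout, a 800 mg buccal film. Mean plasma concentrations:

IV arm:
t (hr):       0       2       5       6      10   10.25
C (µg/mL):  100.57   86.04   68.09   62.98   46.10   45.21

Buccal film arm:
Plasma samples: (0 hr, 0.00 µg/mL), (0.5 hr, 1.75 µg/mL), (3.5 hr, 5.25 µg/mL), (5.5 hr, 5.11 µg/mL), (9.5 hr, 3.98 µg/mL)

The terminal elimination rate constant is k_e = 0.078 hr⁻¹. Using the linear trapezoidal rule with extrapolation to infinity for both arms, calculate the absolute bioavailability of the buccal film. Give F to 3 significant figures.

Trapezoidal AUC_0→10.25 (IV):
  [0→2]: (100.57+86.04)/2 × 2 = 186.61
  [2→5]: (86.04+68.09)/2 × 3 = 231.195
  [5→6]: (68.09+62.98)/2 × 1 = 65.535
  [6→10]: (62.98+46.10)/2 × 4 = 218.16
  [10→10.25]: (46.10+45.21)/2 × 0.25 = 11.41375
  Sum = 712.91375 µg/mL·hr
IV tail: 45.21/0.078 = 579.615; AUC_iv,0→∞ = 712.91375 + 579.615 = 1292.52875 µg/mL·hr
Trapezoidal AUC_0→9.5 (buccal film):
  [0→0.5]: (0.00+1.75)/2 × 0.5 = 0.4375
  [0.5→3.5]: (1.75+5.25)/2 × 3 = 10.5
  [3.5→5.5]: (5.25+5.11)/2 × 2 = 10.36
  [5.5→9.5]: (5.11+3.98)/2 × 4 = 18.18
  Sum = 39.4775 µg/mL·hr
buccal film tail: 3.98/0.078 = 51.026; AUC_ev,0→∞ = 39.4775 + 51.026 = 90.5035 µg/mL·hr
F = (AUC_ev/D_ev)/(AUC_iv/D_iv) = (90.5035/800)/(1292.52875/200) = 0.113129/6.46264 = 0.0175

F = 0.0175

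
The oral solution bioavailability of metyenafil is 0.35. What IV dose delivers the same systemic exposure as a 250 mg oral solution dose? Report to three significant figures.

Systemic exposure from an extravascular dose = F × D_ev, so the equivalent IV dose is F × D_ev.
D_iv = F × D_ev = 0.35 × 250 = 87.5 mg

D_iv = 87.5 mg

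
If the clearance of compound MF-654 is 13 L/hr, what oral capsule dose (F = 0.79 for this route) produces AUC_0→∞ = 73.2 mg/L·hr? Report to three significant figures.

Dose = CL × AUC_0→∞ / F
     = 13 × 73.2 / 0.79 = 1204.56 mg

Dose = 1200 mg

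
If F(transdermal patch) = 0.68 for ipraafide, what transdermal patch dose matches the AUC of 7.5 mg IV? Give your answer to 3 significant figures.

For equal systemic exposure: F × D_ev = D_iv
D_ev = D_iv / F = 7.5 / 0.68 = 11.0294 mg

D_transdermal = 11.0 mg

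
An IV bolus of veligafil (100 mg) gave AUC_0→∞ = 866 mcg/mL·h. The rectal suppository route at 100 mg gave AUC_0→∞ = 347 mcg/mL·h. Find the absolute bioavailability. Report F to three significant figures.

F = (AUC_ev / D_ev) / (AUC_iv / D_iv)
  = (347/100) / (866/100)
  = 3.47 / 8.66 = 0.4007

F = 0.401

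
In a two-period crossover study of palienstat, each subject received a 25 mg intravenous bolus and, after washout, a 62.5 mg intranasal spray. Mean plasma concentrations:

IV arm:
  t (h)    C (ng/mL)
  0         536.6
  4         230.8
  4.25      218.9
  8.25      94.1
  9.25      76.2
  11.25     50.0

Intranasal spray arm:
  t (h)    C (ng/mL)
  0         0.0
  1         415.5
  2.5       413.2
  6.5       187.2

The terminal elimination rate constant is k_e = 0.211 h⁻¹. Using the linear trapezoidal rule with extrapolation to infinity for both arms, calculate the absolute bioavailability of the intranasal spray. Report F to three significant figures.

Trapezoidal AUC_0→11.25 (IV):
  [0→4]: (536.6+230.8)/2 × 4 = 1534.8
  [4→4.25]: (230.8+218.9)/2 × 0.25 = 56.2125
  [4.25→8.25]: (218.9+94.1)/2 × 4 = 626.0
  [8.25→9.25]: (94.1+76.2)/2 × 1 = 85.15
  [9.25→11.25]: (76.2+50.0)/2 × 2 = 126.2
  Sum = 2428.3625 ng/mL·h
IV tail: 50.0/0.211 = 236.967; AUC_iv,0→∞ = 2428.3625 + 236.967 = 2665.3295 ng/mL·h
Trapezoidal AUC_0→6.5 (intranasal spray):
  [0→1]: (0.0+415.5)/2 × 1 = 207.75
  [1→2.5]: (415.5+413.2)/2 × 1.5 = 621.525
  [2.5→6.5]: (413.2+187.2)/2 × 4 = 1200.8
  Sum = 2030.075 ng/mL·h
intranasal spray tail: 187.2/0.211 = 887.204; AUC_ev,0→∞ = 2030.075 + 887.204 = 2917.279 ng/mL·h
F = (AUC_ev/D_ev)/(AUC_iv/D_iv) = (2917.279/62.5)/(2665.3295/25) = 46.676464/106.61318 = 0.4378

F = 0.438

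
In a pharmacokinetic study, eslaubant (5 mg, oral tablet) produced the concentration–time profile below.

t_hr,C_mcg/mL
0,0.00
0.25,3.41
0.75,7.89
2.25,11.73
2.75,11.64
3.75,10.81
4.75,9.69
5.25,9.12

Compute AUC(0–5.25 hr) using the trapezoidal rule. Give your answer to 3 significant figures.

AUC = 50.0 mcg/mL·hr

Trapezoidal AUC_0→5.25:
  [0→0.25]: (0.00+3.41)/2 × 0.25 = 0.42625
  [0.25→0.75]: (3.41+7.89)/2 × 0.5 = 2.825
  [0.75→2.25]: (7.89+11.73)/2 × 1.5 = 14.715
  [2.25→2.75]: (11.73+11.64)/2 × 0.5 = 5.8425
  [2.75→3.75]: (11.64+10.81)/2 × 1 = 11.225
  [3.75→4.75]: (10.81+9.69)/2 × 1 = 10.25
  [4.75→5.25]: (9.69+9.12)/2 × 0.5 = 4.7025
  Sum = 49.98625 mcg/mL·hr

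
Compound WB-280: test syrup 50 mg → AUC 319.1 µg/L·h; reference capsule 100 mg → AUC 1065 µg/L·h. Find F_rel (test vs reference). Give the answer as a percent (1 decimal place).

F_rel = 59.9%

F_rel = (AUC_test/D_test) / (AUC_ref/D_ref)
      = (319.1/50) / (1065/100)
      = 6.382 / 10.65 = 0.5992 = 59.92%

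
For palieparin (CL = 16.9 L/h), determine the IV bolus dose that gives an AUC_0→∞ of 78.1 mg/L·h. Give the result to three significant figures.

Dose = 1320 mg

Dose_iv = CL × AUC_0→∞
     = 16.9 × 78.1 = 1319.89 mg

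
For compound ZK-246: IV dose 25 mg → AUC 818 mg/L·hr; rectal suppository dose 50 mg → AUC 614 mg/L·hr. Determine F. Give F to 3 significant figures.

F = (AUC_ev / D_ev) / (AUC_iv / D_iv)
  = (614/50) / (818/25)
  = 12.28 / 32.72 = 0.3753

F = 0.375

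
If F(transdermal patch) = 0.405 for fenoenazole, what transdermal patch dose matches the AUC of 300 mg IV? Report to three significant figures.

D_transdermal = 741 mg

For equal systemic exposure: F × D_ev = D_iv
D_ev = D_iv / F = 300 / 0.405 = 740.741 mg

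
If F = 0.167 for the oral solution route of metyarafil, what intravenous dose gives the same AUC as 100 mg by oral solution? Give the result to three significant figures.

Systemic exposure from an extravascular dose = F × D_ev, so the equivalent IV dose is F × D_ev.
D_iv = F × D_ev = 0.167 × 100 = 16.7 mg

D_iv = 16.7 mg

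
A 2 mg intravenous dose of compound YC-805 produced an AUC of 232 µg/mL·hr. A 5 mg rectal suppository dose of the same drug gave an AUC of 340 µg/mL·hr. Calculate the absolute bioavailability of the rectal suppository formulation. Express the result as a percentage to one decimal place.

F = 58.6%

F = (AUC_ev / D_ev) / (AUC_iv / D_iv)
  = (340/5) / (232/2)
  = 68 / 116 = 0.5862
  = 58.62%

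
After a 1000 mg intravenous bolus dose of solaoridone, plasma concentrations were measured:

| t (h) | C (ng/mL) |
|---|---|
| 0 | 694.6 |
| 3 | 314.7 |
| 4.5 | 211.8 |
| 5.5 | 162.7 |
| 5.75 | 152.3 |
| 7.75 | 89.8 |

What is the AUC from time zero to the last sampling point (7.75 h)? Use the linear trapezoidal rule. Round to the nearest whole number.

Trapezoidal AUC_0→7.75:
  [0→3]: (694.6+314.7)/2 × 3 = 1513.95
  [3→4.5]: (314.7+211.8)/2 × 1.5 = 394.875
  [4.5→5.5]: (211.8+162.7)/2 × 1 = 187.25
  [5.5→5.75]: (162.7+152.3)/2 × 0.25 = 39.375
  [5.75→7.75]: (152.3+89.8)/2 × 2 = 242.1
  Sum = 2377.55 ng/mL·h

AUC = 2378 ng/mL·h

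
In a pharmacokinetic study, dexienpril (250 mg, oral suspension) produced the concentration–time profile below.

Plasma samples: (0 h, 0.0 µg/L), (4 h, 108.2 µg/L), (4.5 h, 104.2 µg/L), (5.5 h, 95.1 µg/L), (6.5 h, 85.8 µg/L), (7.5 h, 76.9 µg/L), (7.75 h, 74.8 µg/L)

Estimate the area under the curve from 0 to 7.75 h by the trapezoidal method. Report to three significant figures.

AUC = 560 µg/L·h

Trapezoidal AUC_0→7.75:
  [0→4]: (0.0+108.2)/2 × 4 = 216.4
  [4→4.5]: (108.2+104.2)/2 × 0.5 = 53.1
  [4.5→5.5]: (104.2+95.1)/2 × 1 = 99.65
  [5.5→6.5]: (95.1+85.8)/2 × 1 = 90.45
  [6.5→7.5]: (85.8+76.9)/2 × 1 = 81.35
  [7.5→7.75]: (76.9+74.8)/2 × 0.25 = 18.9625
  Sum = 559.9125 µg/L·h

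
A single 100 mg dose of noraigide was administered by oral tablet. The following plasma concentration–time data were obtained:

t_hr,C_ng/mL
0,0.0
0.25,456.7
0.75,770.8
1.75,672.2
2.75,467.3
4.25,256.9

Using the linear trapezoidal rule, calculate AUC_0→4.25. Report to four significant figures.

Trapezoidal AUC_0→4.25:
  [0→0.25]: (0.0+456.7)/2 × 0.25 = 57.0875
  [0.25→0.75]: (456.7+770.8)/2 × 0.5 = 306.875
  [0.75→1.75]: (770.8+672.2)/2 × 1 = 721.5
  [1.75→2.75]: (672.2+467.3)/2 × 1 = 569.75
  [2.75→4.25]: (467.3+256.9)/2 × 1.5 = 543.15
  Sum = 2198.3625 ng/mL·hr

AUC = 2198 ng/mL·hr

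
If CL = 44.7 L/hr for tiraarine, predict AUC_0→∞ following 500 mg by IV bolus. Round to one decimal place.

AUC = 11.2 mg/L·hr

AUC_0→∞ = Dose_iv / CL
        = 500 / 44.7 = 11.1857 mg/L·hr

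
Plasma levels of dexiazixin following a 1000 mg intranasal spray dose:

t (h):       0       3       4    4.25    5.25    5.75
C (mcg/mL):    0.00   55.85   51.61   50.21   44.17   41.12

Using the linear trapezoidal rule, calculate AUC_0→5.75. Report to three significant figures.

Trapezoidal AUC_0→5.75:
  [0→3]: (0.00+55.85)/2 × 3 = 83.775
  [3→4]: (55.85+51.61)/2 × 1 = 53.73
  [4→4.25]: (51.61+50.21)/2 × 0.25 = 12.7275
  [4.25→5.25]: (50.21+44.17)/2 × 1 = 47.19
  [5.25→5.75]: (44.17+41.12)/2 × 0.5 = 21.3225
  Sum = 218.745 mcg/mL·h

AUC = 219 mcg/mL·h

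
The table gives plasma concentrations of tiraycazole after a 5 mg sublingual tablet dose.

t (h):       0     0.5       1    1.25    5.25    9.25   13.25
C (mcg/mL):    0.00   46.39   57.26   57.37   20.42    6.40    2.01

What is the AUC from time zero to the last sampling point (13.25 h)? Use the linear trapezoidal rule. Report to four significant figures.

Trapezoidal AUC_0→13.25:
  [0→0.5]: (0.00+46.39)/2 × 0.5 = 11.5975
  [0.5→1]: (46.39+57.26)/2 × 0.5 = 25.9125
  [1→1.25]: (57.26+57.37)/2 × 0.25 = 14.32875
  [1.25→5.25]: (57.37+20.42)/2 × 4 = 155.58
  [5.25→9.25]: (20.42+6.40)/2 × 4 = 53.64
  [9.25→13.25]: (6.40+2.01)/2 × 4 = 16.82
  Sum = 277.87875 mcg/mL·h

AUC = 277.9 mcg/mL·h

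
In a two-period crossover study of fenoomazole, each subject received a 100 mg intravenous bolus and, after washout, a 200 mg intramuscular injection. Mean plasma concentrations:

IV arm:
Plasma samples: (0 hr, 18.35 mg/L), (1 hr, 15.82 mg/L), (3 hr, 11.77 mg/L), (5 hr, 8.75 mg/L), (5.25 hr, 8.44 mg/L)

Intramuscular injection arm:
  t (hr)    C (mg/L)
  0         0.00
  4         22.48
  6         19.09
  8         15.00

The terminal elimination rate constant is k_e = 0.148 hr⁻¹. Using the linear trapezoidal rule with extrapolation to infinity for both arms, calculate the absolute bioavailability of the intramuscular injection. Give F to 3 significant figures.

F = 0.892

Trapezoidal AUC_0→5.25 (IV):
  [0→1]: (18.35+15.82)/2 × 1 = 17.085
  [1→3]: (15.82+11.77)/2 × 2 = 27.59
  [3→5]: (11.77+8.75)/2 × 2 = 20.52
  [5→5.25]: (8.75+8.44)/2 × 0.25 = 2.14875
  Sum = 67.34375 mg/L·hr
IV tail: 8.44/0.148 = 57.027; AUC_iv,0→∞ = 67.34375 + 57.027 = 124.37075 mg/L·hr
Trapezoidal AUC_0→8 (intramuscular injection):
  [0→4]: (0.00+22.48)/2 × 4 = 44.96
  [4→6]: (22.48+19.09)/2 × 2 = 41.57
  [6→8]: (19.09+15.00)/2 × 2 = 34.09
  Sum = 120.62 mg/L·hr
intramuscular injection tail: 15.00/0.148 = 101.351; AUC_ev,0→∞ = 120.62 + 101.351 = 221.971 mg/L·hr
F = (AUC_ev/D_ev)/(AUC_iv/D_iv) = (221.971/200)/(124.37075/100) = 1.109855/1.2437075 = 0.8924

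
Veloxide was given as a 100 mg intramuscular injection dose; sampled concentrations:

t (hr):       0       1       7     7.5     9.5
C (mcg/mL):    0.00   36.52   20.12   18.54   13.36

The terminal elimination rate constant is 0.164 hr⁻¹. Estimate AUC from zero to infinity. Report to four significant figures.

AUC = 311.2 mcg/mL·hr

Trapezoidal AUC_0→9.5:
  [0→1]: (0.00+36.52)/2 × 1 = 18.26
  [1→7]: (36.52+20.12)/2 × 6 = 169.92
  [7→7.5]: (20.12+18.54)/2 × 0.5 = 9.665
  [7.5→9.5]: (18.54+13.36)/2 × 2 = 31.9
  Sum = 229.745 mcg/mL·hr
Extrapolated tail: C_last / k_e = 13.36 / 0.164 = 81.463
AUC_0→∞ = 229.745 + 81.463 = 311.208 mcg/mL·hr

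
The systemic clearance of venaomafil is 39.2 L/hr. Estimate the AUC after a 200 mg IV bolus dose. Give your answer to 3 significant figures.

AUC_0→∞ = Dose_iv / CL
        = 200 / 39.2 = 5.10204 mg/L·hr

AUC = 5.10 mg/L·hr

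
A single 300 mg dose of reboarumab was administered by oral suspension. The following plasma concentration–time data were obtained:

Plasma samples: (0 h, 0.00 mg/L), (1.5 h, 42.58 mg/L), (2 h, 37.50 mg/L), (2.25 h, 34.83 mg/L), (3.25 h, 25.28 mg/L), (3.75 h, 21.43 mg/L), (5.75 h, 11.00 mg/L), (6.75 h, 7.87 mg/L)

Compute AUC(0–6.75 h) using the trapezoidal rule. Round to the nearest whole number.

Trapezoidal AUC_0→6.75:
  [0→1.5]: (0.00+42.58)/2 × 1.5 = 31.935
  [1.5→2]: (42.58+37.50)/2 × 0.5 = 20.02
  [2→2.25]: (37.50+34.83)/2 × 0.25 = 9.04125
  [2.25→3.25]: (34.83+25.28)/2 × 1 = 30.055
  [3.25→3.75]: (25.28+21.43)/2 × 0.5 = 11.6775
  [3.75→5.75]: (21.43+11.00)/2 × 2 = 32.43
  [5.75→6.75]: (11.00+7.87)/2 × 1 = 9.435
  Sum = 144.59375 mg/L·h

AUC = 145 mg/L·h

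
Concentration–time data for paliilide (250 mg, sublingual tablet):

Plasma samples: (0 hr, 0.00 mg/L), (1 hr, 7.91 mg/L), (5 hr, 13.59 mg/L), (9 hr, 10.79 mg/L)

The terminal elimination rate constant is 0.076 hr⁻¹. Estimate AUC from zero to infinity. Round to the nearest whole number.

AUC = 238 mg/L·hr

Trapezoidal AUC_0→9:
  [0→1]: (0.00+7.91)/2 × 1 = 3.955
  [1→5]: (7.91+13.59)/2 × 4 = 43.0
  [5→9]: (13.59+10.79)/2 × 4 = 48.76
  Sum = 95.715 mg/L·hr
Extrapolated tail: C_last / k_e = 10.79 / 0.076 = 141.974
AUC_0→∞ = 95.715 + 141.974 = 237.689 mg/L·hr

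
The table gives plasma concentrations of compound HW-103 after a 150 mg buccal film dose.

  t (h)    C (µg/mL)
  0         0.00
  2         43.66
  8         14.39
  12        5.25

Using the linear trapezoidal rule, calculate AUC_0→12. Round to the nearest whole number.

Trapezoidal AUC_0→12:
  [0→2]: (0.00+43.66)/2 × 2 = 43.66
  [2→8]: (43.66+14.39)/2 × 6 = 174.15
  [8→12]: (14.39+5.25)/2 × 4 = 39.28
  Sum = 257.09 µg/mL·h

AUC = 257 µg/mL·h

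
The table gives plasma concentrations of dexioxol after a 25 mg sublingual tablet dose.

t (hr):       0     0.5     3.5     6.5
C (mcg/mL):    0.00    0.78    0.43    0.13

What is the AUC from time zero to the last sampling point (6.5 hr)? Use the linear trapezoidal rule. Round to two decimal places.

AUC = 2.85 mcg/mL·hr

Trapezoidal AUC_0→6.5:
  [0→0.5]: (0.00+0.78)/2 × 0.5 = 0.195
  [0.5→3.5]: (0.78+0.43)/2 × 3 = 1.815
  [3.5→6.5]: (0.43+0.13)/2 × 3 = 0.84
  Sum = 2.85 mcg/mL·hr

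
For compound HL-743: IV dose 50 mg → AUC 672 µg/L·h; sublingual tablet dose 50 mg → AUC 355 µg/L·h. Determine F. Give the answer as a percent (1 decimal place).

F = 52.8%

F = (AUC_ev / D_ev) / (AUC_iv / D_iv)
  = (355/50) / (672/50)
  = 7.1 / 13.44 = 0.5283
  = 52.83%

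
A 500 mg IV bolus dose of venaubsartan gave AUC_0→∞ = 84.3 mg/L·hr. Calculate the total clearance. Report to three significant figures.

CL = 5.93 L/hr

CL = Dose_iv / AUC_0→∞
   = 500 / 84.3 = 5.9312 L/hr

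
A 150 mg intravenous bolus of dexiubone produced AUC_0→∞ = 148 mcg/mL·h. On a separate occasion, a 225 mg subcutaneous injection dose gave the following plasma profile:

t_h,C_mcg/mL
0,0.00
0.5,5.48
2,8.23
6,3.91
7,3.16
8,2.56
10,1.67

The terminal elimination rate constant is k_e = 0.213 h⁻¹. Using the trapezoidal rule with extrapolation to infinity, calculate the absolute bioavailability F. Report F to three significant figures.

F = 0.245

Trapezoidal AUC_0→10 (subcutaneous injection):
  [0→0.5]: (0.00+5.48)/2 × 0.5 = 1.37
  [0.5→2]: (5.48+8.23)/2 × 1.5 = 10.2825
  [2→6]: (8.23+3.91)/2 × 4 = 24.28
  [6→7]: (3.91+3.16)/2 × 1 = 3.535
  [7→8]: (3.16+2.56)/2 × 1 = 2.86
  [8→10]: (2.56+1.67)/2 × 2 = 4.23
  Sum = 46.5575 mcg/mL·h
Tail: C_last/k_e = 1.67/0.213 = 7.840
AUC_0→∞ (subcutaneous injection) = 46.5575 + 7.840 = 54.3975 mcg/mL·h
F = (AUC_ev/D_ev)/(AUC_iv/D_iv) = (54.3975/225)/(148/150) = 0.241767/0.986667 = 0.2450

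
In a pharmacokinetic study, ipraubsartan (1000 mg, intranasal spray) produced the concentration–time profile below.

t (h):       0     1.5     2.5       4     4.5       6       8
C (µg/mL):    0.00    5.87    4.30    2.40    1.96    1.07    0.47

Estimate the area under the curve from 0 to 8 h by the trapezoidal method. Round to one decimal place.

Trapezoidal AUC_0→8:
  [0→1.5]: (0.00+5.87)/2 × 1.5 = 4.4025
  [1.5→2.5]: (5.87+4.30)/2 × 1 = 5.085
  [2.5→4]: (4.30+2.40)/2 × 1.5 = 5.025
  [4→4.5]: (2.40+1.96)/2 × 0.5 = 1.09
  [4.5→6]: (1.96+1.07)/2 × 1.5 = 2.2725
  [6→8]: (1.07+0.47)/2 × 2 = 1.54
  Sum = 19.415 µg/mL·h

AUC = 19.4 µg/mL·h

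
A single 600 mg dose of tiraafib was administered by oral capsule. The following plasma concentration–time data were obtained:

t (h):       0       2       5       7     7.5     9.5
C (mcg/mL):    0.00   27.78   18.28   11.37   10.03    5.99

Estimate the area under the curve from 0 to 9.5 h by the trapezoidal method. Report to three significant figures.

Trapezoidal AUC_0→9.5:
  [0→2]: (0.00+27.78)/2 × 2 = 27.78
  [2→5]: (27.78+18.28)/2 × 3 = 69.09
  [5→7]: (18.28+11.37)/2 × 2 = 29.65
  [7→7.5]: (11.37+10.03)/2 × 0.5 = 5.35
  [7.5→9.5]: (10.03+5.99)/2 × 2 = 16.02
  Sum = 147.89 mcg/mL·h

AUC = 148 mcg/mL·h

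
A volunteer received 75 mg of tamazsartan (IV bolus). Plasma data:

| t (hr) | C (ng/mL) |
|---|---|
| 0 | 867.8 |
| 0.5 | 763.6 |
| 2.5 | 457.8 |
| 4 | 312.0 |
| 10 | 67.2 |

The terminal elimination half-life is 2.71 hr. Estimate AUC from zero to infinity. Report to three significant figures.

Trapezoidal AUC_0→10:
  [0→0.5]: (867.8+763.6)/2 × 0.5 = 407.85
  [0.5→2.5]: (763.6+457.8)/2 × 2 = 1221.4
  [2.5→4]: (457.8+312.0)/2 × 1.5 = 577.35
  [4→10]: (312.0+67.2)/2 × 6 = 1137.6
  Sum = 3344.2 ng/mL·hr
k_e = ln2 / t½ = 0.693147 / 2.71 = 0.2558 hr^-1
Extrapolated tail: C_last / k_e = 67.2 / 0.2558 = 262.705
AUC_0→∞ = 3344.2 + 262.705 = 3606.905 ng/mL·hr

AUC = 3610 ng/mL·hr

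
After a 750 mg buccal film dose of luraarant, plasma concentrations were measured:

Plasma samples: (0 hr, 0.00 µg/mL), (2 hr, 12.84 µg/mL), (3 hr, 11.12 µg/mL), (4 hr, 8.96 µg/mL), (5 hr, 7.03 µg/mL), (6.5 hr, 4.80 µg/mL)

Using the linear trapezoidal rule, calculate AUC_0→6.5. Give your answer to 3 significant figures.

Trapezoidal AUC_0→6.5:
  [0→2]: (0.00+12.84)/2 × 2 = 12.84
  [2→3]: (12.84+11.12)/2 × 1 = 11.98
  [3→4]: (11.12+8.96)/2 × 1 = 10.04
  [4→5]: (8.96+7.03)/2 × 1 = 7.995
  [5→6.5]: (7.03+4.80)/2 × 1.5 = 8.8725
  Sum = 51.7275 µg/mL·hr

AUC = 51.7 µg/mL·hr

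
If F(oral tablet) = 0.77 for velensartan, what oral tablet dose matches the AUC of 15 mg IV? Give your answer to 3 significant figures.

D_oral = 19.5 mg

For equal systemic exposure: F × D_ev = D_iv
D_ev = D_iv / F = 15 / 0.77 = 19.4805 mg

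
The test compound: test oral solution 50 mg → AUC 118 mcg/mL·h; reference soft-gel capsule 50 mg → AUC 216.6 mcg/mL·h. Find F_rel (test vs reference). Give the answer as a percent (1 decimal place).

F_rel = 54.5%

F_rel = (AUC_test/D_test) / (AUC_ref/D_ref)
      = (118/50) / (216.6/50)
      = 2.36 / 4.332 = 0.5448 = 54.48%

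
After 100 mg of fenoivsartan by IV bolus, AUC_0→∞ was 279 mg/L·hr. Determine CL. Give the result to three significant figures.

CL = 0.358 L/hr

CL = Dose_iv / AUC_0→∞
   = 100 / 279 = 0.358423 L/hr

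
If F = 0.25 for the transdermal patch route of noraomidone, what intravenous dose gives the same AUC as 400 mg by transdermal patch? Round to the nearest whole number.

D_iv = 100 mg

Systemic exposure from an extravascular dose = F × D_ev, so the equivalent IV dose is F × D_ev.
D_iv = F × D_ev = 0.25 × 400 = 100 mg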